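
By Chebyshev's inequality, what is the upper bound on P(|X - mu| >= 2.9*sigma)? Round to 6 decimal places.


P <= 1/k^2
k^2 = 2.9^2 = 8.41
1/k^2 = 1 / 8.41 = 100/841 ≈ 0.11890606

0.118906


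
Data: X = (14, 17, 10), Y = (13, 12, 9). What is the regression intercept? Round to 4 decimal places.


a = ybar - b*xbar, where b = sum((xi-xbar)(yi-ybar)) / sum((xi-xbar)^2)
n = 3, xbar = 41/3 ≈ 13.666667, ybar = 34/3 ≈ 11.333333
Sxy = sum((xi-xbar)(yi-ybar)) = 34/3 ≈ 11.333333
Sxx = sum((xi-xbar)^2) = 74/3 ≈ 24.666667
b = Sxy / Sxx = 17/37 ≈ 0.459459
a = 11.333333 - 0.459459 * 13.666667 = 187/37 ≈ 5.054054

5.0541


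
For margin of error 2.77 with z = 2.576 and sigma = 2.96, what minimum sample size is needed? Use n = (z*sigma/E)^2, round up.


z*sigma/E = 2.576 * 2.96 / 2.77 ≈ 2.752693
(z*sigma/E)^2 ≈ 7.577320
round up: n = 8

8


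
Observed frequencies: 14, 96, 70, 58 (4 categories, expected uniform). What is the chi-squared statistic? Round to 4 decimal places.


chi2 = sum((O-E)^2/E), E = total/4
total = 238, E = 238/4 = 59.5
(14 - 59.5)^2 / 59.5 = 2070.25 / 59.5 = 1183/34 ≈ 34.794118
(96 - 59.5)^2 / 59.5 = 1332.25 / 59.5 = 5329/238 ≈ 22.390756
(70 - 59.5)^2 / 59.5 = 110.25 / 59.5 = 63/34 ≈ 1.852941
(58 - 59.5)^2 / 59.5 = 2.25 / 59.5 = 9/238 ≈ 0.037815
chi2 = 7030/119 ≈ 59.075630

59.0756


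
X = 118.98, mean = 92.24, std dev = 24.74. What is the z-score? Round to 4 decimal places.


z = (X - mu) / sigma
X - mu = 118.98 - 92.24 = 26.74
z = 26.74 / 24.74 = 1337/1237 ≈ 1.080841

1.0808


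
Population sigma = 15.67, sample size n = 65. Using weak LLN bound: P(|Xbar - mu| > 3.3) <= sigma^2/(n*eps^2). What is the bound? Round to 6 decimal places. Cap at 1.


bound = min(1, sigma^2/(n*eps^2))
sigma^2 = 15.67^2 = 245.5489
n*eps^2 = 65 * 3.3^2 = 65 * 10.89 = 707.85
sigma^2/(n*eps^2) = 245.5489 / 707.85 ≈ 0.34689397

0.346894


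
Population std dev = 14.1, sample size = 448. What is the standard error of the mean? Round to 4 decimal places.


SE = sigma / sqrt(n)
sqrt(448) ≈ 21.166010
SE = 14.1 / 21.166010 ≈ 0.666162

0.6662


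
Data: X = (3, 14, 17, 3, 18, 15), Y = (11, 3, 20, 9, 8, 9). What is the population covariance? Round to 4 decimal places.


Cov = (1/n)*sum((xi-xbar)(yi-ybar))
n = 6, xbar = 70/6 = 35/3 ≈ 11.666667, ybar = 60/6 = 10
sum((xi-xbar)(yi-ybar)) = 21
Cov = 21 / 6 = 3.5

3.5000


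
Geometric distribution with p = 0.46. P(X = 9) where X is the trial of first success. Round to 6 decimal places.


P = (1-p)^(k-1) * p
(1-p)^(k-1) = 0.54^8 ≈ 0.007230196
P = 0.007230196 * 0.46 ≈ 0.003325890

0.003326


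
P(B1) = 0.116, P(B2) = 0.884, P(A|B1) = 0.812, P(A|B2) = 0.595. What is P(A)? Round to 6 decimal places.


P(A) = P(A|B1)*P(B1) + P(A|B2)*P(B2)
P(A|B1)*P(B1) = 0.812 * 0.116 = 0.094192
P(A|B2)*P(B2) = 0.595 * 0.884 = 0.52598
P(A) = 0.094192 + 0.52598 = 0.620172

0.620172


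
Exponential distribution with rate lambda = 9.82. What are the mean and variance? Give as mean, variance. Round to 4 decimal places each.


mean = 1/lam, var = 1/lam^2
mean = 1 / 9.82 = 50/491 ≈ 0.101833
lam^2 = 9.82^2 = 96.4324
var = 1 / 96.4324 ≈ 0.010370

0.1018, 0.0104


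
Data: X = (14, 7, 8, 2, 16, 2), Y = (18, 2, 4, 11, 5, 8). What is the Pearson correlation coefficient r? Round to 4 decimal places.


r = sum((xi-xbar)(yi-ybar)) / sqrt(sum((xi-xbar)^2) * sum((yi-ybar)^2))
n = 6, xbar = 49/6 ≈ 8.166667, ybar = 48/6 = 8
Sxy = sum((xi-xbar)(yi-ybar)) = 24
Sxx = sum((xi-xbar)^2) = 1037/6 ≈ 172.833333
Syy = sum((yi-ybar)^2) = 170
sqrt(Sxx*Syy) ≈ 171.410813
r = Sxy / sqrt(Sxx*Syy) = 24 / 171.410813 ≈ 0.140015

0.1400


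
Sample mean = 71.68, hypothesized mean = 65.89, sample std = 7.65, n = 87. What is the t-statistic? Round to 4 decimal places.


t = (xbar - mu0) / (s/sqrt(n))
xbar - mu0 = 71.68 - 65.89 = 5.79
sqrt(87) ≈ 9.32737905
s/sqrt(n) = 7.65 / 9.32737905 ≈ 0.82016609
t = 5.79 / 0.82016609 ≈ 7.059546

7.0595


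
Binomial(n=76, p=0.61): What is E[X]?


E[X] = n*p = 76 * 0.61 = 46.36

46.36


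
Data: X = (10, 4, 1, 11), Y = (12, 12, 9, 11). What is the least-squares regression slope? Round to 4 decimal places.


b = sum((xi-xbar)(yi-ybar)) / sum((xi-xbar)^2)
n = 4, xbar = 26/4 = 6.5, ybar = 44/4 = 11
Sxy = sum((xi-xbar)(yi-ybar)) = 12
Sxx = sum((xi-xbar)^2) = 69
b = Sxy / Sxx = 4/23 ≈ 0.173913

0.1739


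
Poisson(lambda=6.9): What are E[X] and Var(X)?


E[X] = Var(X) = lambda = 6.9

6.9, 6.9


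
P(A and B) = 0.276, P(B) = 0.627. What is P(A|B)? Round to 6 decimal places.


P(A|B) = P(A and B) / P(B) = 0.276 / 0.627 = 92/209 ≈ 0.44019139

0.440191


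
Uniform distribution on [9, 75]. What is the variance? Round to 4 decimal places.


Var = (b-a)^2 / 12
(b-a)^2 = (75 - 9)^2 = 4356
Var = 4356/12 = 363

363.0000


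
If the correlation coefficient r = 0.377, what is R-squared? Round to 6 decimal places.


R^2 = r^2 = (0.377)^2 = 0.142129

0.142129


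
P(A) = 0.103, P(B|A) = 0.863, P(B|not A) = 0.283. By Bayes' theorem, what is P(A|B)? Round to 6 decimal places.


P(A|B) = P(B|A)*P(A) / P(B), P(B) = P(B|A)*P(A) + P(B|not A)*P(not A)
P(B|A)*P(A) = 0.863 * 0.103 = 0.088889
P(B|not A)*P(not A) = 0.283 * 0.897 = 0.253851
P(B) = 0.088889 + 0.253851 = 0.34274
P(A|B) = 0.088889 / 0.34274 ≈ 0.25934819

0.259348


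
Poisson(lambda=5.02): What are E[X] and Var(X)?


E[X] = Var(X) = lambda = 5.02

5.02, 5.02


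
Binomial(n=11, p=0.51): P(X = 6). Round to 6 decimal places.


P = C(n,k) * p^k * (1-p)^(n-k)
C(11,6) = 462
p^k = 0.51^6 ≈ 0.01759629
(1-p)^(n-k) = 0.49^5 ≈ 0.02824752
P = 462 * 0.01759629 * 0.02824752 ≈ 0.229638

0.229638


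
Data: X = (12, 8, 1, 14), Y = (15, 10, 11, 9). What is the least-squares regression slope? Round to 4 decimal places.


b = sum((xi-xbar)(yi-ybar)) / sum((xi-xbar)^2)
n = 4, xbar = 35/4 = 8.75, ybar = 45/4 = 11.25
Sxy = sum((xi-xbar)(yi-ybar)) = 3.25
Sxx = sum((xi-xbar)^2) = 98.75
b = Sxy / Sxx = 13/395 ≈ 0.032911

0.0329


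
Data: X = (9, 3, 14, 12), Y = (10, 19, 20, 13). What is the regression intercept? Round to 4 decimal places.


a = ybar - b*xbar, where b = sum((xi-xbar)(yi-ybar)) / sum((xi-xbar)^2)
n = 4, xbar = 38/4 = 9.5, ybar = 62/4 = 15.5
Sxy = sum((xi-xbar)(yi-ybar)) = -6
Sxx = sum((xi-xbar)^2) = 69
b = Sxy / Sxx = -2/23 ≈ -0.086957
a = 15.5 - (-0.086957) * 9.5 = 751/46 ≈ 16.326087

16.3261


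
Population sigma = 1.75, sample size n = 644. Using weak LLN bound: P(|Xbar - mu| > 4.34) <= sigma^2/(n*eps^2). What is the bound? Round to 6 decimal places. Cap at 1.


bound = min(1, sigma^2/(n*eps^2))
sigma^2 = 1.75^2 = 3.0625
n*eps^2 = 644 * 4.34^2 = 644 * 18.8356 = 12130.1264
sigma^2/(n*eps^2) = 3.0625 / 12130.1264 ≈ 0.00025247

0.000252


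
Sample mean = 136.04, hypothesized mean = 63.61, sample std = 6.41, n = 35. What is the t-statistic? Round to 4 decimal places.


t = (xbar - mu0) / (s/sqrt(n))
xbar - mu0 = 136.04 - 63.61 = 72.43
sqrt(35) ≈ 5.91607978
s/sqrt(n) = 6.41 / 5.91607978 ≈ 1.08348775
t = 72.43 / 1.08348775 ≈ 66.848933

66.8489


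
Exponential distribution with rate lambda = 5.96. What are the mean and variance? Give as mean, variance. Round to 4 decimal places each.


mean = 1/lam, var = 1/lam^2
mean = 1 / 5.96 = 25/149 ≈ 0.167785
lam^2 = 5.96^2 = 35.5216
var = 1 / 35.5216 ≈ 0.028152

0.1678, 0.0282


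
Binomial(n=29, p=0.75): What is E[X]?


E[X] = n*p = 29 * 0.75 = 21.75

21.75


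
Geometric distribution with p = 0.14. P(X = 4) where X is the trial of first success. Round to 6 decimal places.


P = (1-p)^(k-1) * p
(1-p)^(k-1) = 0.86^3 = 0.636056
P = 0.636056 * 0.14 = 0.08904784

0.089048


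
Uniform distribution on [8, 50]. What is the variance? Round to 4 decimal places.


Var = (b-a)^2 / 12
(b-a)^2 = (50 - 8)^2 = 1764
Var = 1764/12 = 147

147.0000


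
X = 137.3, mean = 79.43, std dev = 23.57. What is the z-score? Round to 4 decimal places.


z = (X - mu) / sigma
X - mu = 137.3 - 79.43 = 57.87
z = 57.87 / 23.57 = 5787/2357 ≈ 2.455240

2.4552


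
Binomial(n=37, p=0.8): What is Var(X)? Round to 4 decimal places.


Var = n*p*(1-p) = 37 * 0.8 * 0.2 = 5.92

5.9200


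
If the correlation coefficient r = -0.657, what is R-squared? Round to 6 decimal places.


R^2 = r^2 = (-0.657)^2 = 0.431649

0.431649


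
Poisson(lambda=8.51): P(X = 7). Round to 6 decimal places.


P = e^(-lam) * lam^k / k!
e^(-8.51) ≈ 0.0002014438
lam^k = 8.51^7 ≈ 3232264.709939
k! = 7! = 5040
P = 0.0002014438 * 3232264.709939 / 5040 ≈ 0.129190

0.129190


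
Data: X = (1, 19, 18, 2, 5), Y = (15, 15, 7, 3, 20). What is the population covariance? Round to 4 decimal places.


Cov = (1/n)*sum((xi-xbar)(yi-ybar))
n = 5, xbar = 45/5 = 9, ybar = 60/5 = 12
sum((xi-xbar)(yi-ybar)) = -8
Cov = -8 / 5 = -1.6

-1.6000


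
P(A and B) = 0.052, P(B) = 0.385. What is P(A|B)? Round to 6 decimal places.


P(A|B) = P(A and B) / P(B) = 0.052 / 0.385 = 52/385 ≈ 0.13506494

0.135065


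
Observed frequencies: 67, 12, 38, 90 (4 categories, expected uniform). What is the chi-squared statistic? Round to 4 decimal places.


chi2 = sum((O-E)^2/E), E = total/4
total = 207, E = 207/4 = 51.75
(67 - 51.75)^2 / 51.75 = 232.5625 / 51.75 = 3721/828 ≈ 4.493961
(12 - 51.75)^2 / 51.75 = 1580.0625 / 51.75 = 2809/92 ≈ 30.532609
(38 - 51.75)^2 / 51.75 = 189.0625 / 51.75 = 3025/828 ≈ 3.653382
(90 - 51.75)^2 / 51.75 = 1463.0625 / 51.75 = 2601/92 ≈ 28.271739
chi2 = 13859/207 ≈ 66.951691

66.9517


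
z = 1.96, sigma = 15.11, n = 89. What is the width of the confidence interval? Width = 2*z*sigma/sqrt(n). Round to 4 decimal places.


width = 2*z*sigma/sqrt(n)
2*z*sigma = 2 * 1.96 * 15.11 = 59.2312
sqrt(89) ≈ 9.433981
width = 59.2312 / 9.433981 ≈ 6.278495

6.2785


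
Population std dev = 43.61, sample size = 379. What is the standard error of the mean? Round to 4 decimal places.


SE = sigma / sqrt(n)
sqrt(379) ≈ 19.467922
SE = 43.61 / 19.467922 ≈ 2.240095

2.2401


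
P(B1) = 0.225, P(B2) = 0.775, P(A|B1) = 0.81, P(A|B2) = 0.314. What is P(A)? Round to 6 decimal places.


P(A) = P(A|B1)*P(B1) + P(A|B2)*P(B2)
P(A|B1)*P(B1) = 0.81 * 0.225 = 0.18225
P(A|B2)*P(B2) = 0.314 * 0.775 = 0.24335
P(A) = 0.18225 + 0.24335 = 0.4256

0.425600


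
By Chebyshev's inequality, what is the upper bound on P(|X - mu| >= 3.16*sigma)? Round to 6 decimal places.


P <= 1/k^2
k^2 = 3.16^2 = 9.9856
1/k^2 = 1 / 9.9856 = 625/6241 ≈ 0.10014421

0.100144


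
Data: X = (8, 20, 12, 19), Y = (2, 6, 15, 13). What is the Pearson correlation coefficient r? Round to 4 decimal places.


r = sum((xi-xbar)(yi-ybar)) / sqrt(sum((xi-xbar)^2) * sum((yi-ybar)^2))
n = 4, xbar = 59/4 = 14.75, ybar = 36/4 = 9
Sxy = sum((xi-xbar)(yi-ybar)) = 32
Sxx = sum((xi-xbar)^2) = 98.75
Syy = sum((yi-ybar)^2) = 110
sqrt(Sxx*Syy) ≈ 104.223318
r = Sxy / sqrt(Sxx*Syy) = 32 / 104.223318 ≈ 0.307033

0.3070


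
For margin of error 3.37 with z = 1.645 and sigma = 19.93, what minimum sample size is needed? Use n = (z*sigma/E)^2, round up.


z*sigma/E = 1.645 * 19.93 / 3.37 ≈ 9.728442
(z*sigma/E)^2 ≈ 94.642586
round up: n = 95

95


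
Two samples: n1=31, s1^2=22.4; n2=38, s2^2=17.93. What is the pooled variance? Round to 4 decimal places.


sp^2 = ((n1-1)*s1^2 + (n2-1)*s2^2)/(n1+n2-2)
(n1-1)*s1^2 = 30 * 22.4 = 672
(n2-1)*s2^2 = 37 * 17.93 = 663.41
numerator = 672 + 663.41 = 1335.41
n1+n2-2 = 67
sp^2 = 1335.41 / 67 = 133541/6700 ≈ 19.931493

19.9315


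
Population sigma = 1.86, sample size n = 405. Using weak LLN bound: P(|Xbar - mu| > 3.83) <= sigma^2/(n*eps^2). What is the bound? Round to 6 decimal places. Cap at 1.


bound = min(1, sigma^2/(n*eps^2))
sigma^2 = 1.86^2 = 3.4596
n*eps^2 = 405 * 3.83^2 = 405 * 14.6689 = 5940.9045
sigma^2/(n*eps^2) = 3.4596 / 5940.9045 ≈ 0.00058234

0.000582


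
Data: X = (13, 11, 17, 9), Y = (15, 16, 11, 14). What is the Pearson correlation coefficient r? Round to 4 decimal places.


r = sum((xi-xbar)(yi-ybar)) / sqrt(sum((xi-xbar)^2) * sum((yi-ybar)^2))
n = 4, xbar = 50/4 = 12.5, ybar = 56/4 = 14
Sxy = sum((xi-xbar)(yi-ybar)) = -16
Sxx = sum((xi-xbar)^2) = 35
Syy = sum((yi-ybar)^2) = 14
sqrt(Sxx*Syy) ≈ 22.135944
r = Sxy / sqrt(Sxx*Syy) = -16 / 22.135944 ≈ -0.722806

-0.7228


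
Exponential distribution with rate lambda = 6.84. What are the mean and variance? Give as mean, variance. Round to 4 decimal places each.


mean = 1/lam, var = 1/lam^2
mean = 1 / 6.84 = 25/171 ≈ 0.146199
lam^2 = 6.84^2 = 46.7856
var = 1 / 46.7856 ≈ 0.021374

0.1462, 0.0214


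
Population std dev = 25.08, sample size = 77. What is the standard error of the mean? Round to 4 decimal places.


SE = sigma / sqrt(n)
sqrt(77) ≈ 8.774964
SE = 25.08 / 8.774964 ≈ 2.858131

2.8581


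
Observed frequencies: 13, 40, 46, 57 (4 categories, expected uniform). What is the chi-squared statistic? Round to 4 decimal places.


chi2 = sum((O-E)^2/E), E = total/4
total = 156, E = 156/4 = 39
(13 - 39)^2 / 39 = 676 / 39 = 52/3 ≈ 17.333333
(40 - 39)^2 / 39 = 1 / 39 = 1/39 ≈ 0.025641
(46 - 39)^2 / 39 = 49 / 39 = 49/39 ≈ 1.256410
(57 - 39)^2 / 39 = 324 / 39 = 108/13 ≈ 8.307692
chi2 = 350/13 ≈ 26.923077

26.9231


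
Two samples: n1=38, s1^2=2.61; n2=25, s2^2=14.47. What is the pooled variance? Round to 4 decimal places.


sp^2 = ((n1-1)*s1^2 + (n2-1)*s2^2)/(n1+n2-2)
(n1-1)*s1^2 = 37 * 2.61 = 96.57
(n2-1)*s2^2 = 24 * 14.47 = 347.28
numerator = 96.57 + 347.28 = 443.85
n1+n2-2 = 61
sp^2 = 443.85 / 61 = 8877/1220 ≈ 7.276230

7.2762


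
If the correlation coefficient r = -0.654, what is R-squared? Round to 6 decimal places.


R^2 = r^2 = (-0.654)^2 = 0.427716

0.427716


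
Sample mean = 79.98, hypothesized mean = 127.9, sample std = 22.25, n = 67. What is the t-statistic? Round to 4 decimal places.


t = (xbar - mu0) / (s/sqrt(n))
xbar - mu0 = 79.98 - 127.9 = -47.92
sqrt(67) ≈ 8.18535277
s/sqrt(n) = 22.25 / 8.18535277 ≈ 2.71827014
t = -47.92 / 2.71827014 ≈ -17.628859

-17.6289


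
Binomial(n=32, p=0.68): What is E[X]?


E[X] = n*p = 32 * 0.68 = 21.76

21.76


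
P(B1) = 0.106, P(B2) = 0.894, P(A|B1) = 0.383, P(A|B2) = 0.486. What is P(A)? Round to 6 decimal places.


P(A) = P(A|B1)*P(B1) + P(A|B2)*P(B2)
P(A|B1)*P(B1) = 0.383 * 0.106 = 0.040598
P(A|B2)*P(B2) = 0.486 * 0.894 = 0.434484
P(A) = 0.040598 + 0.434484 = 0.475082

0.475082


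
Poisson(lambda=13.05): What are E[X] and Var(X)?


E[X] = Var(X) = lambda = 13.05

13.05, 13.05


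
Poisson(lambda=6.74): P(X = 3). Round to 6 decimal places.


P = e^(-lam) * lam^k / k!
e^(-6.74) ≈ 0.001182647
lam^k = 6.74^3 = 306.182024
k! = 3! = 6
P = 0.001182647 * 306.182024 / 6 ≈ 0.060351

0.060351


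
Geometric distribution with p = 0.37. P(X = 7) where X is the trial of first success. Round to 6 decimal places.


P = (1-p)^(k-1) * p
(1-p)^(k-1) = 0.63^6 ≈ 0.06252350
P = 0.06252350 * 0.37 ≈ 0.02313370

0.023134


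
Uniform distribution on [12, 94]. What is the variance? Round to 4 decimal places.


Var = (b-a)^2 / 12
(b-a)^2 = (94 - 12)^2 = 6724
Var = 6724/12 ≈ 560.333333

560.3333


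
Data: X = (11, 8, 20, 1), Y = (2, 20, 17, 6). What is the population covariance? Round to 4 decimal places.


Cov = (1/n)*sum((xi-xbar)(yi-ybar))
n = 4, xbar = 40/4 = 10, ybar = 45/4 = 11.25
sum((xi-xbar)(yi-ybar)) = 78
Cov = 78 / 4 = 19.5

19.5000


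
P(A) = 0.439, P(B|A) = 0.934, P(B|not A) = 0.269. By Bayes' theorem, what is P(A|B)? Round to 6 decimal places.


P(A|B) = P(B|A)*P(A) / P(B), P(B) = P(B|A)*P(A) + P(B|not A)*P(not A)
P(B|A)*P(A) = 0.934 * 0.439 = 0.410026
P(B|not A)*P(not A) = 0.269 * 0.561 = 0.150909
P(B) = 0.410026 + 0.150909 = 0.560935
P(A|B) = 0.410026 / 0.560935 ≈ 0.73096883

0.730969


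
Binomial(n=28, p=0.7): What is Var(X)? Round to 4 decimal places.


Var = n*p*(1-p) = 28 * 0.7 * 0.3 = 5.88

5.8800


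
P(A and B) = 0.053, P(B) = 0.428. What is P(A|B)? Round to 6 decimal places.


P(A|B) = P(A and B) / P(B) = 0.053 / 0.428 = 53/428 ≈ 0.12383178

0.123832


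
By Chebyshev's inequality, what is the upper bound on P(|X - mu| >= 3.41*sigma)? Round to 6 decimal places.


P <= 1/k^2
k^2 = 3.41^2 = 11.6281
1/k^2 = 1 / 11.6281 ≈ 0.08599857

0.085999


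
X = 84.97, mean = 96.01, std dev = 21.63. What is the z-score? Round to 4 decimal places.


z = (X - mu) / sigma
X - mu = 84.97 - 96.01 = -11.04
z = -11.04 / 21.63 = -368/721 ≈ -0.510402

-0.5104


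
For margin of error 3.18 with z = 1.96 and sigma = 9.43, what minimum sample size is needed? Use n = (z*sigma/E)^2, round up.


z*sigma/E = 1.96 * 9.43 / 3.18 = 46207/7950 ≈ 5.812201
(z*sigma/E)^2 ≈ 33.781683
round up: n = 34

34


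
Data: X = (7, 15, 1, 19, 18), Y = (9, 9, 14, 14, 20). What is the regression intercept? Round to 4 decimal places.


a = ybar - b*xbar, where b = sum((xi-xbar)(yi-ybar)) / sum((xi-xbar)^2)
n = 5, xbar = 60/5 = 12, ybar = 66/5 = 13.2
Sxy = sum((xi-xbar)(yi-ybar)) = 46
Sxx = sum((xi-xbar)^2) = 240
b = Sxy / Sxx = 23/120 ≈ 0.191667
a = 13.2 - 0.191667 * 12 = 10.9

10.9000


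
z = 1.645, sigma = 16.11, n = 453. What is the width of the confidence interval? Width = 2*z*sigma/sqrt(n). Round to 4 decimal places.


width = 2*z*sigma/sqrt(n)
2*z*sigma = 2 * 1.645 * 16.11 = 53.0019
sqrt(453) ≈ 21.283797
width = 53.0019 / 21.283797 ≈ 2.490246

2.4902


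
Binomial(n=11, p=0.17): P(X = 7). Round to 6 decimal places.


P = C(n,k) * p^k * (1-p)^(n-k)
C(11,7) = 330
p^k = 0.17^7 ≈ 0.000004103387
(1-p)^(n-k) = 0.83^4 ≈ 0.4745832
P = 330 * 0.000004103387 * 0.4745832 ≈ 0.000643

0.000643


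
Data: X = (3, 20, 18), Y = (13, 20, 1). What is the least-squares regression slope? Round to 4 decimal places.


b = sum((xi-xbar)(yi-ybar)) / sum((xi-xbar)^2)
n = 3, xbar = 41/3 ≈ 13.666667, ybar = 34/3 ≈ 11.333333
Sxy = sum((xi-xbar)(yi-ybar)) = -23/3 ≈ -7.666667
Sxx = sum((xi-xbar)^2) = 518/3 ≈ 172.666667
b = Sxy / Sxx = -23/518 ≈ -0.044402

-0.0444


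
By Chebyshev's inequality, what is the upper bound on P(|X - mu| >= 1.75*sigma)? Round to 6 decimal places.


P <= 1/k^2
k^2 = 1.75^2 = 3.0625
1/k^2 = 1 / 3.0625 = 16/49 ≈ 0.32653061

0.326531


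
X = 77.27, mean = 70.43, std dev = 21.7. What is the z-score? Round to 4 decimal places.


z = (X - mu) / sigma
X - mu = 77.27 - 70.43 = 6.84
z = 6.84 / 21.7 = 342/1085 ≈ 0.315207

0.3152


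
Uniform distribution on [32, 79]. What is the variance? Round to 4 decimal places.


Var = (b-a)^2 / 12
(b-a)^2 = (79 - 32)^2 = 2209
Var = 2209/12 ≈ 184.083333

184.0833


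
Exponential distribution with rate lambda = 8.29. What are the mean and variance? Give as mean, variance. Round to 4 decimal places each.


mean = 1/lam, var = 1/lam^2
mean = 1 / 8.29 = 100/829 ≈ 0.120627
lam^2 = 8.29^2 = 68.7241
var = 1 / 68.7241 ≈ 0.014551

0.1206, 0.0146


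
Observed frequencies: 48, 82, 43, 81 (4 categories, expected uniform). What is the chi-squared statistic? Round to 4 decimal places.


chi2 = sum((O-E)^2/E), E = total/4
total = 254, E = 254/4 = 63.5
(48 - 63.5)^2 / 63.5 = 240.25 / 63.5 = 961/254 ≈ 3.783465
(82 - 63.5)^2 / 63.5 = 342.25 / 63.5 = 1369/254 ≈ 5.389764
(43 - 63.5)^2 / 63.5 = 420.25 / 63.5 = 1681/254 ≈ 6.618110
(81 - 63.5)^2 / 63.5 = 306.25 / 63.5 = 1225/254 ≈ 4.822835
chi2 = 2618/127 ≈ 20.614173

20.6142


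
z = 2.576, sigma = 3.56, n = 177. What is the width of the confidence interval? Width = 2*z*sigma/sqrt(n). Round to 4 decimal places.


width = 2*z*sigma/sqrt(n)
2*z*sigma = 2 * 2.576 * 3.56 = 18.34112
sqrt(177) ≈ 13.304135
width = 18.34112 / 13.304135 ≈ 1.378603

1.3786


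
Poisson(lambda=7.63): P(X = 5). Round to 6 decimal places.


P = e^(-lam) * lam^k / k!
e^(-7.63) ≈ 0.0004856609
lam^k = 7.63^5 ≈ 25859.652810
k! = 5! = 120
P = 0.0004856609 * 25859.652810 / 120 ≈ 0.104659

0.104659


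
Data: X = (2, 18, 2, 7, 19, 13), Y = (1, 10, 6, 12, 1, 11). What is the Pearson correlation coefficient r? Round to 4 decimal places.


r = sum((xi-xbar)(yi-ybar)) / sqrt(sum((xi-xbar)^2) * sum((yi-ybar)^2))
n = 6, xbar = 61/6 ≈ 10.166667, ybar = 41/6 ≈ 6.833333
Sxy = sum((xi-xbar)(yi-ybar)) = 139/6 ≈ 23.166667
Sxx = sum((xi-xbar)^2) = 1745/6 ≈ 290.833333
Syy = sum((yi-ybar)^2) = 737/6 ≈ 122.833333
sqrt(Sxx*Syy) ≈ 189.008010
r = Sxy / sqrt(Sxx*Syy) = 23.166667 / 189.008010 ≈ 0.122570

0.1226


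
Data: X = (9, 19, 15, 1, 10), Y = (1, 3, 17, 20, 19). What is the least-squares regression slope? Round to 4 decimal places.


b = sum((xi-xbar)(yi-ybar)) / sum((xi-xbar)^2)
n = 5, xbar = 54/5 = 10.8, ybar = 60/5 = 12
Sxy = sum((xi-xbar)(yi-ybar)) = -117
Sxx = sum((xi-xbar)^2) = 184.8
b = Sxy / Sxx = -195/308 ≈ -0.633117

-0.6331


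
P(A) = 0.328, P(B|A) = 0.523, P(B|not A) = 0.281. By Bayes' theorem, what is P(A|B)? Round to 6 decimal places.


P(A|B) = P(B|A)*P(A) / P(B), P(B) = P(B|A)*P(A) + P(B|not A)*P(not A)
P(B|A)*P(A) = 0.523 * 0.328 = 0.171544
P(B|not A)*P(not A) = 0.281 * 0.672 = 0.188832
P(B) = 0.171544 + 0.188832 = 0.360376
P(A|B) = 0.171544 / 0.360376 ≈ 0.47601394

0.476014


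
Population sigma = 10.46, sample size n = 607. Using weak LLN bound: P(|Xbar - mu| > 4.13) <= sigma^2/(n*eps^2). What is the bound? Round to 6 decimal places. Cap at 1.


bound = min(1, sigma^2/(n*eps^2))
sigma^2 = 10.46^2 = 109.4116
n*eps^2 = 607 * 4.13^2 = 607 * 17.0569 = 10353.5383
sigma^2/(n*eps^2) = 109.4116 / 10353.5383 ≈ 0.01056756

0.010568


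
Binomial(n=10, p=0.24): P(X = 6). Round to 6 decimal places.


P = C(n,k) * p^k * (1-p)^(n-k)
C(10,6) = 210
p^k = 0.24^6 ≈ 0.0001911030
(1-p)^(n-k) = 0.76^4 ≈ 0.3336218
P = 210 * 0.0001911030 * 0.3336218 ≈ 0.013389

0.013389


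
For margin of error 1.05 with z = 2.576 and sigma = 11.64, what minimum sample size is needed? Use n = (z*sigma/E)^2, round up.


z*sigma/E = 2.576 * 11.64 / 1.05 = 28.5568
(z*sigma/E)^2 ≈ 815.490826
round up: n = 816

816


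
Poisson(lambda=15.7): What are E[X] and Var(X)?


E[X] = Var(X) = lambda = 15.7

15.7, 15.7


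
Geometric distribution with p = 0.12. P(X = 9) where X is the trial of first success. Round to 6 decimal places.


P = (1-p)^(k-1) * p
(1-p)^(k-1) = 0.88^8 ≈ 0.3596345
P = 0.3596345 * 0.12 ≈ 0.04315614

0.043156


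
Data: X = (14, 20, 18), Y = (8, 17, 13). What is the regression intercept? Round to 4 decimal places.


a = ybar - b*xbar, where b = sum((xi-xbar)(yi-ybar)) / sum((xi-xbar)^2)
n = 3, xbar = 52/3 ≈ 17.333333, ybar = 38/3 ≈ 12.666667
Sxy = sum((xi-xbar)(yi-ybar)) = 82/3 ≈ 27.333333
Sxx = sum((xi-xbar)^2) = 56/3 ≈ 18.666667
b = Sxy / Sxx = 41/28 ≈ 1.464286
a = 12.666667 - 1.464286 * 17.333333 = -89/7 ≈ -12.714286

-12.7143


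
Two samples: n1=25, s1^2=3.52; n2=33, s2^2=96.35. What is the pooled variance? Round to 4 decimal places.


sp^2 = ((n1-1)*s1^2 + (n2-1)*s2^2)/(n1+n2-2)
(n1-1)*s1^2 = 24 * 3.52 = 84.48
(n2-1)*s2^2 = 32 * 96.35 = 3083.2
numerator = 84.48 + 3083.2 = 3167.68
n1+n2-2 = 56
sp^2 = 3167.68 / 56 = 9899/175 ≈ 56.565714

56.5657


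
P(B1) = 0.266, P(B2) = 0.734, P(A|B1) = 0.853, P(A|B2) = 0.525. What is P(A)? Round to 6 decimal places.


P(A) = P(A|B1)*P(B1) + P(A|B2)*P(B2)
P(A|B1)*P(B1) = 0.853 * 0.266 = 0.226898
P(A|B2)*P(B2) = 0.525 * 0.734 = 0.38535
P(A) = 0.226898 + 0.38535 = 0.612248

0.612248


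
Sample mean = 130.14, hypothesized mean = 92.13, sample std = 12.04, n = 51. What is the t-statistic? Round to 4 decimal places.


t = (xbar - mu0) / (s/sqrt(n))
xbar - mu0 = 130.14 - 92.13 = 38.01
sqrt(51) ≈ 7.14142843
s/sqrt(n) = 12.04 / 7.14142843 ≈ 1.68593722
t = 38.01 / 1.68593722 ≈ 22.545323

22.5453


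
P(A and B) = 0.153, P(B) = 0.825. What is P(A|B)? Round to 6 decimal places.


P(A|B) = P(A and B) / P(B) = 0.153 / 0.825 = 51/275 ≈ 0.18545455

0.185455


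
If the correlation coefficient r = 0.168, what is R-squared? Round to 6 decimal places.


R^2 = r^2 = (0.168)^2 = 0.028224

0.028224


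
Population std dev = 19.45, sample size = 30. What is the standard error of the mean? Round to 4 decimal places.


SE = sigma / sqrt(n)
sqrt(30) ≈ 5.477226
SE = 19.45 / 5.477226 ≈ 3.551068

3.5511


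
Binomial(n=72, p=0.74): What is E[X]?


E[X] = n*p = 72 * 0.74 = 53.28

53.28


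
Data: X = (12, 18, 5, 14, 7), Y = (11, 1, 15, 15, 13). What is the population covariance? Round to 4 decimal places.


Cov = (1/n)*sum((xi-xbar)(yi-ybar))
n = 5, xbar = 56/5 = 11.2, ybar = 55/5 = 11
sum((xi-xbar)(yi-ybar)) = -90
Cov = -90 / 5 = -18

-18.0000


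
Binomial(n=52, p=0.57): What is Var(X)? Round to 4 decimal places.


Var = n*p*(1-p) = 52 * 0.57 * 0.43 = 12.7452

12.7452


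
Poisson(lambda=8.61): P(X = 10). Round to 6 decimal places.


P = e^(-lam) * lam^k / k!
e^(-8.61) ≈ 0.0001822739
lam^k = 8.61^10 ≈ 2238883597.042836
k! = 10! = 3628800
P = 0.0001822739 * 2238883597.042836 / 3628800 ≈ 0.112459

0.112459


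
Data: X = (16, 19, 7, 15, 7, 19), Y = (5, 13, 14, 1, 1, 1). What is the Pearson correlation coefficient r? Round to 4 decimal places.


r = sum((xi-xbar)(yi-ybar)) / sqrt(sum((xi-xbar)^2) * sum((yi-ybar)^2))
n = 6, xbar = 83/6 ≈ 13.833333, ybar = 35/6 ≈ 5.833333
Sxy = sum((xi-xbar)(yi-ybar)) = -109/6 ≈ -18.166667
Sxx = sum((xi-xbar)^2) = 917/6 ≈ 152.833333
Syy = sum((yi-ybar)^2) = 1133/6 ≈ 188.833333
sqrt(Sxx*Syy) ≈ 169.882394
r = Sxy / sqrt(Sxx*Syy) = -18.166667 / 169.882394 ≈ -0.106937

-0.1069


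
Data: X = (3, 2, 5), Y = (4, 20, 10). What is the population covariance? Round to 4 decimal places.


Cov = (1/n)*sum((xi-xbar)(yi-ybar))
n = 3, xbar = 10/3 ≈ 3.333333, ybar = 34/3 ≈ 11.333333
sum((xi-xbar)(yi-ybar)) = -34/3 ≈ -11.333333
Cov = -11.333333 / 3 = -34/9 ≈ -3.777778

-3.7778


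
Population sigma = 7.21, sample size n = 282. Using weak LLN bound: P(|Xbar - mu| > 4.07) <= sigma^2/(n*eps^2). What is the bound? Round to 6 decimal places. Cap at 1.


bound = min(1, sigma^2/(n*eps^2))
sigma^2 = 7.21^2 = 51.9841
n*eps^2 = 282 * 4.07^2 = 282 * 16.5649 = 4671.3018
sigma^2/(n*eps^2) = 51.9841 / 4671.3018 ≈ 0.01112840

0.011128


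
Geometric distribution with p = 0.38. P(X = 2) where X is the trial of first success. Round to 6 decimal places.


P = (1-p)^(k-1) * p
(1-p)^(k-1) = 0.62^1 = 0.62
P = 0.62 * 0.38 = 0.2356

0.235600


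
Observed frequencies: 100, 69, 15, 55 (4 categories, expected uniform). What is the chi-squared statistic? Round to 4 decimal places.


chi2 = sum((O-E)^2/E), E = total/4
total = 239, E = 239/4 = 59.75
(100 - 59.75)^2 / 59.75 = 1620.0625 / 59.75 = 25921/956 ≈ 27.114017
(69 - 59.75)^2 / 59.75 = 85.5625 / 59.75 = 1369/956 ≈ 1.432008
(15 - 59.75)^2 / 59.75 = 2002.5625 / 59.75 = 32041/956 ≈ 33.515690
(55 - 59.75)^2 / 59.75 = 22.5625 / 59.75 = 361/956 ≈ 0.377615
chi2 = 14923/239 ≈ 62.439331

62.4393


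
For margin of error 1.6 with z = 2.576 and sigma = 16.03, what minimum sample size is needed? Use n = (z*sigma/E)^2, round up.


z*sigma/E = 2.576 * 16.03 / 1.6 = 25.8083
(z*sigma/E)^2 ≈ 666.068349
round up: n = 667

667


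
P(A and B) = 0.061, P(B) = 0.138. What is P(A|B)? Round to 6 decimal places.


P(A|B) = P(A and B) / P(B) = 0.061 / 0.138 = 61/138 ≈ 0.44202899

0.442029


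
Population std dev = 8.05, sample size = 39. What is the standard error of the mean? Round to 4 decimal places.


SE = sigma / sqrt(n)
sqrt(39) ≈ 6.244998
SE = 8.05 / 6.244998 ≈ 1.289032

1.2890


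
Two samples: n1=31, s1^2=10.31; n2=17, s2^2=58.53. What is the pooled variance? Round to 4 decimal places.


sp^2 = ((n1-1)*s1^2 + (n2-1)*s2^2)/(n1+n2-2)
(n1-1)*s1^2 = 30 * 10.31 = 309.3
(n2-1)*s2^2 = 16 * 58.53 = 936.48
numerator = 309.3 + 936.48 = 1245.78
n1+n2-2 = 46
sp^2 = 1245.78 / 46 = 62289/2300 ≈ 27.082174

27.0822


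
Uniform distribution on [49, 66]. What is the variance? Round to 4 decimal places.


Var = (b-a)^2 / 12
(b-a)^2 = (66 - 49)^2 = 289
Var = 289/12 ≈ 24.083333

24.0833


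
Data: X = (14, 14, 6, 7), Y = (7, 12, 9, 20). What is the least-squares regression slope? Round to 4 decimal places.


b = sum((xi-xbar)(yi-ybar)) / sum((xi-xbar)^2)
n = 4, xbar = 41/4 = 10.25, ybar = 48/4 = 12
Sxy = sum((xi-xbar)(yi-ybar)) = -32
Sxx = sum((xi-xbar)^2) = 56.75
b = Sxy / Sxx = -128/227 ≈ -0.563877

-0.5639


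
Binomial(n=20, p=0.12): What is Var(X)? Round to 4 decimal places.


Var = n*p*(1-p) = 20 * 0.12 * 0.88 = 2.112

2.1120


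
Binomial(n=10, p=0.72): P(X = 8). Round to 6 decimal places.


P = C(n,k) * p^k * (1-p)^(n-k)
C(10,8) = 45
p^k = 0.72^8 ≈ 0.07222041
(1-p)^(n-k) = 0.28^2 = 0.0784
P = 45 * 0.07222041 * 0.0784 ≈ 0.254794

0.254794


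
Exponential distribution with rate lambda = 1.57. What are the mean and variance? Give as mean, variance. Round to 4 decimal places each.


mean = 1/lam, var = 1/lam^2
mean = 1 / 1.57 = 100/157 ≈ 0.636943
lam^2 = 1.57^2 = 2.4649
var = 1 / 2.4649 ≈ 0.405696

0.6369, 0.4057


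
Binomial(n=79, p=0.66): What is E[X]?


E[X] = n*p = 79 * 0.66 = 52.14

52.14


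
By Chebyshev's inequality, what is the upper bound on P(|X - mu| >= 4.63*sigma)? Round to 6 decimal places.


P <= 1/k^2
k^2 = 4.63^2 = 21.4369
1/k^2 = 1 / 21.4369 ≈ 0.04664854

0.046649


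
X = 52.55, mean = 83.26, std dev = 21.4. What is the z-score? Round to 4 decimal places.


z = (X - mu) / sigma
X - mu = 52.55 - 83.26 = -30.71
z = -30.71 / 21.4 = -3071/2140 ≈ -1.435047

-1.4350


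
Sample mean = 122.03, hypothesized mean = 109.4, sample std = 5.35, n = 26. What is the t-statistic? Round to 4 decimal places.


t = (xbar - mu0) / (s/sqrt(n))
xbar - mu0 = 122.03 - 109.4 = 12.63
sqrt(26) ≈ 5.09901951
s/sqrt(n) = 5.35 / 5.09901951 ≈ 1.04922132
t = 12.63 / 1.04922132 ≈ 12.037498

12.0375


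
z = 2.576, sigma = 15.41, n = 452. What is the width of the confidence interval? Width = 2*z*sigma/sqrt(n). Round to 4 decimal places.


width = 2*z*sigma/sqrt(n)
2*z*sigma = 2 * 2.576 * 15.41 = 79.39232
sqrt(452) ≈ 21.260292
width = 79.39232 / 21.260292 ≈ 3.734301

3.7343


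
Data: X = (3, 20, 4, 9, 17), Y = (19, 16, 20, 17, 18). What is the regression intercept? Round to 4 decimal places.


a = ybar - b*xbar, where b = sum((xi-xbar)(yi-ybar)) / sum((xi-xbar)^2)
n = 5, xbar = 53/5 = 10.6, ybar = 90/5 = 18
Sxy = sum((xi-xbar)(yi-ybar)) = -38
Sxx = sum((xi-xbar)^2) = 233.2
b = Sxy / Sxx = -95/583 ≈ -0.162950
a = 18 - (-0.162950) * 10.6 = 217/11 ≈ 19.727273

19.7273


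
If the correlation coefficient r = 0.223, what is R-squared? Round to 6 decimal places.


R^2 = r^2 = (0.223)^2 = 0.049729

0.049729


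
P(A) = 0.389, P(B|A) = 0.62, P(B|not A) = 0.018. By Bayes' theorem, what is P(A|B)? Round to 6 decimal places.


P(A|B) = P(B|A)*P(A) / P(B), P(B) = P(B|A)*P(A) + P(B|not A)*P(not A)
P(B|A)*P(A) = 0.62 * 0.389 = 0.24118
P(B|not A)*P(not A) = 0.018 * 0.611 = 0.010998
P(B) = 0.24118 + 0.010998 = 0.252178
P(A|B) = 0.24118 / 0.252178 ≈ 0.95638795

0.956388


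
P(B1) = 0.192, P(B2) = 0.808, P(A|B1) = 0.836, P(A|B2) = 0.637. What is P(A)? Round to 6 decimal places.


P(A) = P(A|B1)*P(B1) + P(A|B2)*P(B2)
P(A|B1)*P(B1) = 0.836 * 0.192 = 0.160512
P(A|B2)*P(B2) = 0.637 * 0.808 = 0.514696
P(A) = 0.160512 + 0.514696 = 0.675208

0.675208


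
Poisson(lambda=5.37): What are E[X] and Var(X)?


E[X] = Var(X) = lambda = 5.37

5.37, 5.37


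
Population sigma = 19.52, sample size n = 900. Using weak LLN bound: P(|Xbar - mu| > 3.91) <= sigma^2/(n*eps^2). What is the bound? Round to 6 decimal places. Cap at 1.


bound = min(1, sigma^2/(n*eps^2))
sigma^2 = 19.52^2 = 381.0304
n*eps^2 = 900 * 3.91^2 = 900 * 15.2881 = 13759.29
sigma^2/(n*eps^2) = 381.0304 / 13759.29 ≈ 0.02769259

0.027693


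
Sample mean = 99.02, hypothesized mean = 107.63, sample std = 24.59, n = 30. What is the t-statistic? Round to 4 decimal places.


t = (xbar - mu0) / (s/sqrt(n))
xbar - mu0 = 99.02 - 107.63 = -8.61
sqrt(30) ≈ 5.47722558
s/sqrt(n) = 24.59 / 5.47722558 ≈ 4.48949923
t = -8.61 / 4.48949923 ≈ -1.917809

-1.9178


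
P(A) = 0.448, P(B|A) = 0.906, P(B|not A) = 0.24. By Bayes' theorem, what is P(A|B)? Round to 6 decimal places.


P(A|B) = P(B|A)*P(A) / P(B), P(B) = P(B|A)*P(A) + P(B|not A)*P(not A)
P(B|A)*P(A) = 0.906 * 0.448 = 0.405888
P(B|not A)*P(not A) = 0.24 * 0.552 = 0.13248
P(B) = 0.405888 + 0.13248 = 0.538368
P(A|B) = 0.405888 / 0.538368 = 1057/1402 ≈ 0.75392297

0.753923


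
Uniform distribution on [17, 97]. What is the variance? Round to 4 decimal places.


Var = (b-a)^2 / 12
(b-a)^2 = (97 - 17)^2 = 6400
Var = 6400/12 ≈ 533.333333

533.3333


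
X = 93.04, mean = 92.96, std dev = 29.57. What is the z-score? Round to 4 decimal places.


z = (X - mu) / sigma
X - mu = 93.04 - 92.96 = 0.08
z = 0.08 / 29.57 = 8/2957 ≈ 0.002705

0.0027


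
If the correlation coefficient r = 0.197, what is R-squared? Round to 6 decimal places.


R^2 = r^2 = (0.197)^2 = 0.038809

0.038809


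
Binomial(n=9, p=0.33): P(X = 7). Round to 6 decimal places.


P = C(n,k) * p^k * (1-p)^(n-k)
C(9,7) = 36
p^k = 0.33^7 ≈ 0.0004261844
(1-p)^(n-k) = 0.67^2 = 0.4489
P = 36 * 0.0004261844 * 0.4489 ≈ 0.006887

0.006887


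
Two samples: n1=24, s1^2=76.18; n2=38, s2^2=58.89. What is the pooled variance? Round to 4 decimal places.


sp^2 = ((n1-1)*s1^2 + (n2-1)*s2^2)/(n1+n2-2)
(n1-1)*s1^2 = 23 * 76.18 = 1752.14
(n2-1)*s2^2 = 37 * 58.89 = 2178.93
numerator = 1752.14 + 2178.93 = 3931.07
n1+n2-2 = 60
sp^2 = 3931.07 / 60 = 393107/6000 ≈ 65.517833

65.5178


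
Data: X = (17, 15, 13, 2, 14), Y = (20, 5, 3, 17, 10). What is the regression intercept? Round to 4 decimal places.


a = ybar - b*xbar, where b = sum((xi-xbar)(yi-ybar)) / sum((xi-xbar)^2)
n = 5, xbar = 61/5 = 12.2, ybar = 55/5 = 11
Sxy = sum((xi-xbar)(yi-ybar)) = -43
Sxx = sum((xi-xbar)^2) = 138.8
b = Sxy / Sxx = -215/694 ≈ -0.309798
a = 11 - (-0.309798) * 12.2 = 10257/694 ≈ 14.779539

14.7795


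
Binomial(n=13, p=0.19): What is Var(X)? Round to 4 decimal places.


Var = n*p*(1-p) = 13 * 0.19 * 0.81 = 2.0007

2.0007


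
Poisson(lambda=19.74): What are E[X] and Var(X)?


E[X] = Var(X) = lambda = 19.74

19.74, 19.74


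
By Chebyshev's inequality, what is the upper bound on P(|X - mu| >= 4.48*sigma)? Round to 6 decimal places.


P <= 1/k^2
k^2 = 4.48^2 = 20.0704
1/k^2 = 1 / 20.0704 ≈ 0.04982462

0.049825


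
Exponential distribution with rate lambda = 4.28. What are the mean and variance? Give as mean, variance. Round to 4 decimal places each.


mean = 1/lam, var = 1/lam^2
mean = 1 / 4.28 = 25/107 ≈ 0.233645
lam^2 = 4.28^2 = 18.3184
var = 1 / 18.3184 ≈ 0.054590

0.2336, 0.0546


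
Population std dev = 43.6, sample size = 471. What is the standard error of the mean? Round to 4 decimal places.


SE = sigma / sqrt(n)
sqrt(471) ≈ 21.702534
SE = 43.6 / 21.702534 ≈ 2.008982

2.0090


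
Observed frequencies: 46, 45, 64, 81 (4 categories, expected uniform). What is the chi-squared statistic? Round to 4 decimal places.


chi2 = sum((O-E)^2/E), E = total/4
total = 236, E = 236/4 = 59
(46 - 59)^2 / 59 = 169 / 59 = 169/59 ≈ 2.864407
(45 - 59)^2 / 59 = 196 / 59 = 196/59 ≈ 3.322034
(64 - 59)^2 / 59 = 25 / 59 = 25/59 ≈ 0.423729
(81 - 59)^2 / 59 = 484 / 59 = 484/59 ≈ 8.203390
chi2 = 874/59 ≈ 14.813559

14.8136


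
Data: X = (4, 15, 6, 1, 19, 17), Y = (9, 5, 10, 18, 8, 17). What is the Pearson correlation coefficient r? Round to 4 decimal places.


r = sum((xi-xbar)(yi-ybar)) / sqrt(sum((xi-xbar)^2) * sum((yi-ybar)^2))
n = 6, xbar = 62/6 = 31/3 ≈ 10.333333, ybar = 67/6 ≈ 11.166667
Sxy = sum((xi-xbar)(yi-ybar)) = -187/3 ≈ -62.333333
Sxx = sum((xi-xbar)^2) = 862/3 ≈ 287.333333
Syy = sum((yi-ybar)^2) = 809/6 ≈ 134.833333
sqrt(Sxx*Syy) ≈ 196.830158
r = Sxy / sqrt(Sxx*Syy) = -62.333333 / 196.830158 ≈ -0.316686

-0.3167


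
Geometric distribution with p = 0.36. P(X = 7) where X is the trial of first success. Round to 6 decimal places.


P = (1-p)^(k-1) * p
(1-p)^(k-1) = 0.64^6 ≈ 0.06871948
P = 0.06871948 * 0.36 ≈ 0.02473901

0.024739


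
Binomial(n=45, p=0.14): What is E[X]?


E[X] = n*p = 45 * 0.14 = 6.3

6.3


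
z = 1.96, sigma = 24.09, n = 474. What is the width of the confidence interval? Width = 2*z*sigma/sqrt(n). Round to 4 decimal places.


width = 2*z*sigma/sqrt(n)
2*z*sigma = 2 * 1.96 * 24.09 = 94.4328
sqrt(474) ≈ 21.771541
width = 94.4328 / 21.771541 ≈ 4.337442

4.3374


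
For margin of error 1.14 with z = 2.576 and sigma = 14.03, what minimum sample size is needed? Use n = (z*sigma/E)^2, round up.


z*sigma/E = 2.576 * 14.03 / 1.14 = 225883/7125 ≈ 31.702877
(z*sigma/E)^2 ≈ 1005.072422
round up: n = 1006

1006


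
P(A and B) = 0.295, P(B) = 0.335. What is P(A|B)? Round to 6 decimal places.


P(A|B) = P(A and B) / P(B) = 0.295 / 0.335 = 59/67 ≈ 0.88059701

0.880597


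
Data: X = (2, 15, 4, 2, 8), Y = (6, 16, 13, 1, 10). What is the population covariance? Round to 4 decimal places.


Cov = (1/n)*sum((xi-xbar)(yi-ybar))
n = 5, xbar = 31/5 = 6.2, ybar = 46/5 = 9.2
sum((xi-xbar)(yi-ybar)) = 100.8
Cov = 100.8 / 5 = 20.16

20.1600


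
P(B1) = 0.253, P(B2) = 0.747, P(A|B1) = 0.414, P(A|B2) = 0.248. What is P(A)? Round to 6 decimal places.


P(A) = P(A|B1)*P(B1) + P(A|B2)*P(B2)
P(A|B1)*P(B1) = 0.414 * 0.253 = 0.104742
P(A|B2)*P(B2) = 0.248 * 0.747 = 0.185256
P(A) = 0.104742 + 0.185256 = 0.289998

0.289998


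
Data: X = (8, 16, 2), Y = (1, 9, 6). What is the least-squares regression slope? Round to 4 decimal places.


b = sum((xi-xbar)(yi-ybar)) / sum((xi-xbar)^2)
n = 3, xbar = 26/3 ≈ 8.666667, ybar = 16/3 ≈ 5.333333
Sxy = sum((xi-xbar)(yi-ybar)) = 76/3 ≈ 25.333333
Sxx = sum((xi-xbar)^2) = 296/3 ≈ 98.666667
b = Sxy / Sxx = 19/74 ≈ 0.256757

0.2568


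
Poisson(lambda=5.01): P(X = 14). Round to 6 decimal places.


P = e^(-lam) * lam^k / k!
e^(-5.01) ≈ 0.006670903
lam^k = 5.01^14 ≈ 6276653613.771098
k! = 14! = 87178291200
P = 0.006670903 * 6276653613.771098 / 87178291200 ≈ 0.000480

0.000480


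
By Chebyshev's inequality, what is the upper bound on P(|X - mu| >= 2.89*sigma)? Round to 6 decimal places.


P <= 1/k^2
k^2 = 2.89^2 = 8.3521
1/k^2 = 1 / 8.3521 ≈ 0.11973037

0.119730


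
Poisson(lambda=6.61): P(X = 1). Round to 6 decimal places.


P = e^(-lam) * lam^k / k!
e^(-6.61) ≈ 0.001346832
lam^k = 6.61^1 = 6.61
k! = 1! = 1
P = 0.001346832 * 6.61 / 1 ≈ 0.008903

0.008903


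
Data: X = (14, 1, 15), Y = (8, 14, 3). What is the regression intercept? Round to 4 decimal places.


a = ybar - b*xbar, where b = sum((xi-xbar)(yi-ybar)) / sum((xi-xbar)^2)
n = 3, xbar = 30/3 = 10, ybar = 25/3 ≈ 8.333333
Sxy = sum((xi-xbar)(yi-ybar)) = -79
Sxx = sum((xi-xbar)^2) = 122
b = Sxy / Sxx = -79/122 ≈ -0.647541
a = 8.333333 - (-0.647541) * 10 = 2710/183 ≈ 14.808743

14.8087


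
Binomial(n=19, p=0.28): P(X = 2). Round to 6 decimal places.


P = C(n,k) * p^k * (1-p)^(n-k)
C(19,2) = 171
p^k = 0.28^2 = 0.0784
(1-p)^(n-k) = 0.72^17 ≈ 0.003755367
P = 171 * 0.0784 * 0.003755367 ≈ 0.050346

0.050346


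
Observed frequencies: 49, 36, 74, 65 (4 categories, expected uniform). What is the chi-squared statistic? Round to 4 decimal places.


chi2 = sum((O-E)^2/E), E = total/4
total = 224, E = 224/4 = 56
(49 - 56)^2 / 56 = 49 / 56 = 0.875
(36 - 56)^2 / 56 = 400 / 56 = 50/7 ≈ 7.142857
(74 - 56)^2 / 56 = 324 / 56 = 81/14 ≈ 5.785714
(65 - 56)^2 / 56 = 81 / 56 = 81/56 ≈ 1.446429
chi2 = 15.25

15.2500


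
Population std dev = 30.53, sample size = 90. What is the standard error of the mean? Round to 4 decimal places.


SE = sigma / sqrt(n)
sqrt(90) ≈ 9.486833
SE = 30.53 / 9.486833 ≈ 3.218145

3.2181


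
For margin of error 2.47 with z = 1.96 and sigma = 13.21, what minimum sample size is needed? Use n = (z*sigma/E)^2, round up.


z*sigma/E = 1.96 * 13.21 / 2.47 = 64729/6175 ≈ 10.482429
(z*sigma/E)^2 ≈ 109.881321
round up: n = 110

110
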